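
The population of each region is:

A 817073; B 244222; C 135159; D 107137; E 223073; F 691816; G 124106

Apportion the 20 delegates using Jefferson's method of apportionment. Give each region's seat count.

A 7, B 2, C 1, D 1, E 2, F 6, G 1

Standard divisor 2342586/20 ≈ 117129.3; standard quotas: A 6.976, B 2.085, C 1.154, D 0.915, E 1.905, F 5.906, G 1.060.
Rounding down gives 6, 2, 1, 0, 1, 5, 1 = 16 seats, so the divisor must be adjusted.
With modified divisor 104600: modified quotas A 7.811, B 2.335, C 1.292, D 1.024, E 2.133, F 6.614, G 1.186.
Rounding down: A 7, B 2, C 1, D 1, E 2, F 6, G 1 (total 20).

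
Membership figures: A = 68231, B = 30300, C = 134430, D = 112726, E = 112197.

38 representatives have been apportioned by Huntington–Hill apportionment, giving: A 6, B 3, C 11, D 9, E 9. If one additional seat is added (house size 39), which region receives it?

Priority for the next seat is population ÷ (√(s·(s+1))).
Priorities: A 10528.272, B 8746.857, C 11700.630, D 11882.364, E 11826.602.
Highest priority: D.

D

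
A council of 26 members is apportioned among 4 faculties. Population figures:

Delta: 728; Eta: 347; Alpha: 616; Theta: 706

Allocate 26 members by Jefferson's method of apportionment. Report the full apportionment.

Delta 8; Eta 3; Alpha 7; Theta 8

Standard divisor 2397/26 ≈ 92.192; standard quotas: Delta 7.897, Eta 3.764, Alpha 6.682, Theta 7.658.
Rounding down gives 7, 3, 6, 7 = 23 seats, so the divisor must be adjusted.
With modified divisor 87.4: modified quotas Delta 8.330, Eta 3.970, Alpha 7.048, Theta 8.078.
Rounding down: Delta 8, Eta 3, Alpha 7, Theta 8 (total 26).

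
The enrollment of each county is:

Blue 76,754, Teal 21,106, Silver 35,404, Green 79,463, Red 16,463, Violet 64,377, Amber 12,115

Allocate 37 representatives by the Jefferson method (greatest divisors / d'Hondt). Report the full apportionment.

Standard divisor 305682/37 ≈ 8261.676; standard quotas: Blue 9.290, Teal 2.555, Silver 4.285, Green 9.618, Red 1.993, Violet 7.792, Amber 1.466.
Rounding down gives 9, 2, 4, 9, 1, 7, 1 = 33 seats, so the divisor must be adjusted.
With modified divisor 7400: modified quotas Blue 10.372, Teal 2.852, Silver 4.784, Green 10.738, Red 2.225, Violet 8.700, Amber 1.637.
Rounding down: Blue 10, Teal 2, Silver 4, Green 10, Red 2, Violet 8, Amber 1 (total 37).

Blue=10, Teal=2, Silver=4, Green=10, Red=2, Violet=8, Amber=1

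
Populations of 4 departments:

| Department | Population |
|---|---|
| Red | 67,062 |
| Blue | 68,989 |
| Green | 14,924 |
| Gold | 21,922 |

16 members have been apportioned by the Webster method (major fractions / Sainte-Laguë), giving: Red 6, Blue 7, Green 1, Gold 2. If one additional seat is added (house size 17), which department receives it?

Red

Priority for the next seat is population ÷ (current seats + 0.5).
Priorities: Red 10317.231, Blue 9198.533, Green 9949.333, Gold 8768.800.
Highest priority: Red.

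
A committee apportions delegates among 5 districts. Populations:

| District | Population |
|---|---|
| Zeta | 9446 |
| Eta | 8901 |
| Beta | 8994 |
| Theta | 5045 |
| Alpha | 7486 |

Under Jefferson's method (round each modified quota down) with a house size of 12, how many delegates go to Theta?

1

Standard divisor 39872/12 ≈ 3322.667; standard quotas: Zeta 2.843, Eta 2.679, Beta 2.707, Theta 1.518, Alpha 2.253.
Rounding down gives 2, 2, 2, 1, 2 = 9 seats, so the divisor must be adjusted.
With modified divisor 2700: modified quotas Zeta 3.499, Eta 3.297, Beta 3.331, Theta 1.869, Alpha 2.773.
Rounding down: Zeta 3, Eta 3, Beta 3, Theta 1, Alpha 2 (total 12).
Theta receives 1.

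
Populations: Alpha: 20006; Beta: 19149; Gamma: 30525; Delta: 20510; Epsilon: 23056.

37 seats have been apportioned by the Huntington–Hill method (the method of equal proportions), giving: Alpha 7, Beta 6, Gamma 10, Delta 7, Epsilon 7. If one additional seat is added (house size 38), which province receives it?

Epsilon

Priority for the next seat is population ÷ (√(s·(s+1))).
Priorities: Alpha 2673.414, Beta 2954.755, Gamma 2910.445, Delta 2740.764, Epsilon 3080.988.
Highest priority: Epsilon.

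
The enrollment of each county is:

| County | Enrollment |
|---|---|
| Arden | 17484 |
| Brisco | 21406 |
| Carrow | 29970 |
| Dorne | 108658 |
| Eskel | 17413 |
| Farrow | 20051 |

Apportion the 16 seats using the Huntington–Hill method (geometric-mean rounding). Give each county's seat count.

Arden=1, Brisco=2, Carrow=2, Dorne=8, Eskel=1, Farrow=2

With divisor 13492: modified quotas Arden 1.296, Brisco 1.587, Carrow 2.221, Dorne 8.054, Eskel 1.291, Farrow 1.486.
Geometric-mean thresholds: Arden √(1·2)=1.414, Brisco √(1·2)=1.414, Carrow √(2·3)=2.449, Dorne √(8·9)=8.485, Eskel √(1·2)=1.414, Farrow √(1·2)=1.414.
Each quota rounded against its threshold gives Arden 1, Brisco 2, Carrow 2, Dorne 8, Eskel 1, Farrow 2 (total 16).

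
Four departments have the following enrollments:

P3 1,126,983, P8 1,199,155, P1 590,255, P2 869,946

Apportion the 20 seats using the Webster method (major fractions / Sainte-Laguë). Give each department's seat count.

Standard divisor 3786339/20 ≈ 189316.95; standard quotas: P3 5.953, P8 6.334, P1 3.118, P2 4.595.
Rounding to the nearest integer gives P3 6, P8 6, P1 3, P2 5 — total 20, matching the house size, so no adjustment is needed.

P3: 6, P8: 6, P1: 3, P2: 5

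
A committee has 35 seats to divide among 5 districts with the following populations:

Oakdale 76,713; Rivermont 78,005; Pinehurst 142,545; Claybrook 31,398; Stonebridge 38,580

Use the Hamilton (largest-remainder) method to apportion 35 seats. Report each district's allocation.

Oakdale: 7; Rivermont: 7; Pinehurst: 14; Claybrook: 3; Stonebridge: 4

Standard divisor: 367241 ÷ 35 ≈ 10492.6.
Standard quotas: Oakdale 7.3112, Rivermont 7.4343, Pinehurst 13.5853, Claybrook 2.9924, Stonebridge 3.6769.
Lower quotas: Oakdale 7, Rivermont 7, Pinehurst 13, Claybrook 2, Stonebridge 3 (sum 32, leaving 3 seats).
Remainders in descending order: Claybrook 0.9924, Stonebridge 0.6769, Pinehurst 0.5853, Rivermont 0.4343, Oakdale 0.3112.
Largest remainders: Claybrook, Stonebridge, Pinehurst receive the extra seats.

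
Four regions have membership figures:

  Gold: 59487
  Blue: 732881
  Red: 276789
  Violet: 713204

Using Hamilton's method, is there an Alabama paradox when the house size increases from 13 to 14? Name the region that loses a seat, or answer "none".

At 13 seats: Gold 1, Blue 5, Red 2, Violet 5.
At 14 seats: Gold 0, Blue 6, Red 2, Violet 6.
Gold drops from 1 to 0.

Gold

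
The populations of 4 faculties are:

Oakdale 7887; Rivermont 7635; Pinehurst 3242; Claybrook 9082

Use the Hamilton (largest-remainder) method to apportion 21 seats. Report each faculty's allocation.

Standard divisor: 27846 ÷ 21 = 1326.
Standard quotas: Oakdale 5.9480, Rivermont 5.7579, Pinehurst 2.4449, Claybrook 6.8492.
Lower quotas: Oakdale 5, Rivermont 5, Pinehurst 2, Claybrook 6 (sum 18, leaving 3 seats).
Remainders in descending order: Oakdale 0.9480, Claybrook 0.8492, Rivermont 0.7579, Pinehurst 0.4449.
Largest remainders: Oakdale, Claybrook, Rivermont receive the extra seats.

Oakdale 6; Rivermont 6; Pinehurst 2; Claybrook 7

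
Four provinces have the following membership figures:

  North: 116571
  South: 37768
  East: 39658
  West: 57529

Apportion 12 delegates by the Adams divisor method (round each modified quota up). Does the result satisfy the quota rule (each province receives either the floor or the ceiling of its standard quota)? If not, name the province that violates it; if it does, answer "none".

none

Standard quotas: North 5.561, South 1.802, East 1.892, West 2.745.
Adams allocation: North 5, South 2, East 2, West 3.
Every allocation lies between the lower and upper quota.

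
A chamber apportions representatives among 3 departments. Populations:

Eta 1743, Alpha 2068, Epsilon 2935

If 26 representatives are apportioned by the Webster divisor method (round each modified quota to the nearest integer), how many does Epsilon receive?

Standard divisor 6746/26 ≈ 259.462; standard quotas: Eta 6.718, Alpha 7.970, Epsilon 11.312.
Rounding to the nearest integer gives Eta 7, Alpha 8, Epsilon 11 — total 26, matching the house size, so no adjustment is needed.
Epsilon receives 11.

11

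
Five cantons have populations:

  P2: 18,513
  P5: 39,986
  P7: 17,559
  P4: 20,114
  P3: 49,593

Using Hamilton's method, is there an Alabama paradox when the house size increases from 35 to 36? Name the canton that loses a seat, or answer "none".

At 35 seats: P2 4, P5 10, P7 4, P4 5, P3 12.
At 36 seats: P2 5, P5 10, P7 4, P4 5, P3 12.
No canton's allocation decreased.

none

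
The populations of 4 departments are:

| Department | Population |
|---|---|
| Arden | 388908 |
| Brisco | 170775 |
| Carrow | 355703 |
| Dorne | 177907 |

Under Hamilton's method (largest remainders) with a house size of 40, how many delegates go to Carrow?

The standard divisor is 1093293/40 ≈ 27332.325.
Standard quotas: Arden 14.2289, Brisco 6.2481, Carrow 13.0140, Dorne 6.5090.
Lower quotas: Arden 14, Brisco 6, Carrow 13, Dorne 6 (sum 39, leaving 1 seat).
Remainders in descending order: Dorne 0.5090, Brisco 0.2481, Arden 0.2289, Carrow 0.0140.
The surplus seat goes to Dorne.
Carrow receives 13.

13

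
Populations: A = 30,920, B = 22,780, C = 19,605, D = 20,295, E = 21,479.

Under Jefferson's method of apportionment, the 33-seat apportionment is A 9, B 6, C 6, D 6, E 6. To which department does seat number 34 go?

B

Priority for the next seat is population ÷ (current seats + 1).
Priorities: A 3092.000, B 3254.286, C 2800.714, D 2899.286, E 3068.429.
Highest priority: B.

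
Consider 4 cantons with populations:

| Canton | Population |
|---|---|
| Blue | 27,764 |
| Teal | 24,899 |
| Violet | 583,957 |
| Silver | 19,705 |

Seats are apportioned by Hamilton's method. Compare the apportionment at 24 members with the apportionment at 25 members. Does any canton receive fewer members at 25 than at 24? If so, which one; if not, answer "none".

At 24 seats: Blue 1, Teal 1, Violet 21, Silver 1.
At 25 seats: Blue 1, Teal 1, Violet 22, Silver 1.
No canton's allocation decreased.

none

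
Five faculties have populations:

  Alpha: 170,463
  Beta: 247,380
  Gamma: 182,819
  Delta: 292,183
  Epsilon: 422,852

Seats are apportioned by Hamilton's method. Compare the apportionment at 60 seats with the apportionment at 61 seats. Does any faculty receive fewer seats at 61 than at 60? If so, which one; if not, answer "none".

Gamma

At 60 seats: Alpha 8, Beta 11, Gamma 9, Delta 13, Epsilon 19.
At 61 seats: Alpha 8, Beta 11, Gamma 8, Delta 14, Epsilon 20.
Gamma drops from 9 to 8.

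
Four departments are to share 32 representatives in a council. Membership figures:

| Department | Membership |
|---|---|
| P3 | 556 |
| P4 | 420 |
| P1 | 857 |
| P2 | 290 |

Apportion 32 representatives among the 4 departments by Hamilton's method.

The standard divisor is 2123/32 ≈ 66.344.
Standard quotas: P3 8.381, P4 6.331, P1 12.918, P2 4.371.
Lower quotas: P3 8, P4 6, P1 12, P2 4 (sum 30, leaving 2 seats).
Remainders in descending order: P1 0.918, P3 0.381, P2 0.371, P4 0.331.
The surplus seats go to P1, P3.

P3: 9, P4: 6, P1: 13, P2: 4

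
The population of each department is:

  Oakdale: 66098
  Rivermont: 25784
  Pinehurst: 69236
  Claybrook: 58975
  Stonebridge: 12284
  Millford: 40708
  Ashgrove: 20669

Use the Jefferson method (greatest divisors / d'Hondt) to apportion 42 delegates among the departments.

Oakdale 10; Rivermont 3; Pinehurst 10; Claybrook 9; Stonebridge 1; Millford 6; Ashgrove 3

Standard divisor 293754/42 ≈ 6994.143; standard quotas: Oakdale 9.450, Rivermont 3.687, Pinehurst 9.899, Claybrook 8.432, Stonebridge 1.756, Millford 5.820, Ashgrove 2.955.
Rounding down gives 9, 3, 9, 8, 1, 5, 2 = 37 seats, so the divisor must be adjusted.
With modified divisor 6500: modified quotas Oakdale 10.169, Rivermont 3.967, Pinehurst 10.652, Claybrook 9.073, Stonebridge 1.890, Millford 6.263, Ashgrove 3.180.
Rounding down: Oakdale 10, Rivermont 3, Pinehurst 10, Claybrook 9, Stonebridge 1, Millford 6, Ashgrove 3 (total 42).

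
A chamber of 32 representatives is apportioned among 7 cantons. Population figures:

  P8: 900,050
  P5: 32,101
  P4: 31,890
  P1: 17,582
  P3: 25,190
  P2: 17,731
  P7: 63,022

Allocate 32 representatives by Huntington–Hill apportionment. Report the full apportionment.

P8 25; P5 1; P4 1; P1 1; P3 1; P2 1; P7 2

With divisor 36024: modified quotas P8 24.985, P5 0.891, P4 0.885, P1 0.488, P3 0.699, P2 0.492, P7 1.749.
Geometric-mean thresholds: P8 √(24·25)=24.495, P5 (min 1), P4 (min 1), P1 (min 1), P3 (min 1), P2 (min 1), P7 √(1·2)=1.414.
Each quota rounded against its threshold gives P8 25, P5 1, P4 1, P1 1, P3 1, P2 1, P7 2 (total 32).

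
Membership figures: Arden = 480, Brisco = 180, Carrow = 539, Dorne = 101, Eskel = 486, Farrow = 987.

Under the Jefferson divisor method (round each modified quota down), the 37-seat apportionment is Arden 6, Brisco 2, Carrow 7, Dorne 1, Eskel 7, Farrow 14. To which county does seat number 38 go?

Priority for the next seat is population ÷ (current seats + 1).
Priorities: Arden 68.571, Brisco 60.000, Carrow 67.375, Dorne 50.500, Eskel 60.750, Farrow 65.800.
Highest priority: Arden.

Arden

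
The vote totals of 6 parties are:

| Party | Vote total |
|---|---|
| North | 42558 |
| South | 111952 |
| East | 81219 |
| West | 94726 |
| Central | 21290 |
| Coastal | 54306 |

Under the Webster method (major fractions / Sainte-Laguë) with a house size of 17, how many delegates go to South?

Standard divisor 406051/17 ≈ 23885.353; standard quotas: North 1.782, South 4.687, East 3.400, West 3.966, Central 0.891, Coastal 2.274.
Rounding to the nearest integer gives North 2, South 5, East 3, West 4, Central 1, Coastal 2 — total 17, matching the house size, so no adjustment is needed.
South receives 5.

5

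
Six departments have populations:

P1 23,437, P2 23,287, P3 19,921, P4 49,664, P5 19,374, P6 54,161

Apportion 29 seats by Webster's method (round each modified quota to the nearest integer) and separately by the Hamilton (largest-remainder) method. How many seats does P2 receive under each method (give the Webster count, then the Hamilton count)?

Webster: P1 4, P2 4, P3 3, P4 7, P5 3, P6 8.
Hamilton: P1 4, P2 3, P3 3, P4 8, P5 3, P6 8.
P2 gets 4 under Webster and 3 under Hamilton.

4 and 3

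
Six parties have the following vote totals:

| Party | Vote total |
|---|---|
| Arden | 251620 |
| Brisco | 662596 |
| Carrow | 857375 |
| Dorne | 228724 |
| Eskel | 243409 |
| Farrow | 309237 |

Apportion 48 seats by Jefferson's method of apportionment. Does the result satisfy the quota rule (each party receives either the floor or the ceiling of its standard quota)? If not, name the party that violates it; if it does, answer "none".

Standard quotas: Arden 4.731, Brisco 12.458, Carrow 16.120, Dorne 4.300, Eskel 4.577, Farrow 5.814.
Jefferson allocation: Arden 4, Brisco 13, Carrow 17, Dorne 4, Eskel 4, Farrow 6.
Every allocation lies between the lower and upper quota.

none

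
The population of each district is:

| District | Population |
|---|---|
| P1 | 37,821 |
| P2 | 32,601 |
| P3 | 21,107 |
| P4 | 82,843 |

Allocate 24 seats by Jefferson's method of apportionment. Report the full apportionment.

P1=5, P2=4, P3=3, P4=12

Standard divisor 174372/24 ≈ 7265.5; standard quotas: P1 5.206, P2 4.487, P3 2.905, P4 11.402.
Rounding down gives 5, 4, 2, 11 = 22 seats, so the divisor must be adjusted.
With modified divisor 6700: modified quotas P1 5.645, P2 4.866, P3 3.150, P4 12.365.
Rounding down: P1 5, P2 4, P3 3, P4 12 (total 24).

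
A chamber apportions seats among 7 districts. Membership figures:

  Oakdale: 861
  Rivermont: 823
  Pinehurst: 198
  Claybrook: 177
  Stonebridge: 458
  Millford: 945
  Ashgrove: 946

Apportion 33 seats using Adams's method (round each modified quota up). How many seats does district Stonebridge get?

Standard divisor 4408/33 ≈ 133.576; standard quotas: Oakdale 6.446, Rivermont 6.161, Pinehurst 1.482, Claybrook 1.325, Stonebridge 3.429, Millford 7.075, Ashgrove 7.082.
Rounding up gives 7, 7, 2, 2, 4, 8, 8 = 38 seats, so the divisor must be adjusted.
With modified divisor 155: modified quotas Oakdale 5.555, Rivermont 5.310, Pinehurst 1.277, Claybrook 1.142, Stonebridge 2.955, Millford 6.097, Ashgrove 6.103.
Rounding up: Oakdale 6, Rivermont 6, Pinehurst 2, Claybrook 2, Stonebridge 3, Millford 7, Ashgrove 7 (total 33).
Stonebridge receives 3.

3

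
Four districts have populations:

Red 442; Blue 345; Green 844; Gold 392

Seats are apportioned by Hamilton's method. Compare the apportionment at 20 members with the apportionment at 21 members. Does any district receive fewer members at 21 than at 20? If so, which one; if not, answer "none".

At 20 seats: Red 4, Blue 4, Green 8, Gold 4.
At 21 seats: Red 5, Blue 3, Green 9, Gold 4.
Blue drops from 4 to 3.

Blue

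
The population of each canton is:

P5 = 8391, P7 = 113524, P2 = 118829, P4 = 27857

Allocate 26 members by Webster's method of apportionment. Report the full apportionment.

P5: 1, P7: 11, P2: 11, P4: 3

Standard divisor 268601/26 ≈ 10330.808; standard quotas: P5 0.812, P7 10.989, P2 11.502, P4 2.696.
Rounding to the nearest integer gives 1, 11, 12, 3 = 27 seats, so the divisor must be adjusted.
With modified divisor 10600: modified quotas P5 0.792, P7 10.710, P2 11.210, P4 2.628.
Rounding to the nearest integer: P5 1, P7 11, P2 11, P4 3 (total 26).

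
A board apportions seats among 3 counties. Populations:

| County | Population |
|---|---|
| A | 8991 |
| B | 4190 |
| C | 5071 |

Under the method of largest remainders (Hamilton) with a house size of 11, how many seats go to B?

Total 18252; standard divisor 18252/11 ≈ 1659.273.
Standard quotas: A 5.4186, B 2.5252, C 3.0562.
Lower quotas: A 5, B 2, C 3 (sum 10, leaving 1 seat).
Remainders in descending order: B 0.5252, A 0.4186, C 0.0562.
The surplus seat goes to B.
B receives 3.

3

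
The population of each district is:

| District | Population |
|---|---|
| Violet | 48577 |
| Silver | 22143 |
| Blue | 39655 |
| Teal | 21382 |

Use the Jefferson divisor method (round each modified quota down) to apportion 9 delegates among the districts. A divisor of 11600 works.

With modified divisor 11600: modified quotas Violet 4.188, Silver 1.909, Blue 3.419, Teal 1.843.
Rounding down: Violet 4, Silver 1, Blue 3, Teal 1 (total 9).

Violet 4, Silver 1, Blue 3, Teal 1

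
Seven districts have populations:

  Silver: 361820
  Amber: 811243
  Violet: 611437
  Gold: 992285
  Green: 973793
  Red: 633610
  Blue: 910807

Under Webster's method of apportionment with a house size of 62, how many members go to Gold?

Standard divisor 5294995/62 ≈ 85403.145; standard quotas: Silver 4.237, Amber 9.499, Violet 7.159, Gold 11.619, Green 11.402, Red 7.419, Blue 10.665.
Rounding to the nearest integer gives 4, 9, 7, 12, 11, 7, 11 = 61 seats, so the divisor must be adjusted.
With modified divisor 85000: modified quotas Silver 4.257, Amber 9.544, Violet 7.193, Gold 11.674, Green 11.456, Red 7.454, Blue 10.715.
Rounding to the nearest integer: Silver 4, Amber 10, Violet 7, Gold 12, Green 11, Red 7, Blue 11 (total 62).
Gold receives 12.

12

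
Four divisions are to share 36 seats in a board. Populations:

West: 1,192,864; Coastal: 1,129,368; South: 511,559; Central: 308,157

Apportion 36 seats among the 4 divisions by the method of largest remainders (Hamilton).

Standard divisor: 3141948 ÷ 36 ≈ 87276.333.
Standard quotas: West 13.6677, Coastal 12.9401, South 5.8614, Central 3.5308.
Lower quotas: West 13, Coastal 12, South 5, Central 3 (sum 33, leaving 3 seats).
Remainders in descending order: Coastal 0.9401, South 0.8614, West 0.6677, Central 0.5308.
The surplus seats go to Coastal, South, West.

West 14, Coastal 13, South 6, Central 3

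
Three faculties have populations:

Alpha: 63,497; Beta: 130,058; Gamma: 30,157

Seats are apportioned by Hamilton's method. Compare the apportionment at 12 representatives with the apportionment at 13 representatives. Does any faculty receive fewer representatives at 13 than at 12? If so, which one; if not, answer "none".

none

At 12 seats: Alpha 3, Beta 7, Gamma 2.
At 13 seats: Alpha 4, Beta 7, Gamma 2.
No faculty's allocation decreased.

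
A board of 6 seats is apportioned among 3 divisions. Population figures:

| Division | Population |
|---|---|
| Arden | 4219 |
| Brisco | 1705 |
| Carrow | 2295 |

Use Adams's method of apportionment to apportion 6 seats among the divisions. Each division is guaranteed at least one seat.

Standard divisor 8219/6 ≈ 1369.833; standard quotas: Arden 3.080, Brisco 1.245, Carrow 1.675.
Rounding up gives 4, 2, 2 = 8 seats, so the divisor must be adjusted.
With modified divisor 1900: modified quotas Arden 2.221, Brisco 0.897, Carrow 1.208.
Rounding up: Arden 3, Brisco 1, Carrow 2 (total 6).

Arden: 3, Brisco: 1, Carrow: 2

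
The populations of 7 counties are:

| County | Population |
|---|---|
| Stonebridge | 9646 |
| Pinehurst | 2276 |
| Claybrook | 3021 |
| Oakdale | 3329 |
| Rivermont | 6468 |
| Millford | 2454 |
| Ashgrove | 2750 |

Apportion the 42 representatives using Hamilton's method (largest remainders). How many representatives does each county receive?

Stonebridge 14; Pinehurst 3; Claybrook 4; Oakdale 5; Rivermont 9; Millford 3; Ashgrove 4

Standard divisor: 29944 ÷ 42 ≈ 712.952.
Standard quotas: Stonebridge 13.5297, Pinehurst 3.1924, Claybrook 4.2373, Oakdale 4.6693, Rivermont 9.0721, Millford 3.4420, Ashgrove 3.8572.
Lower quotas: Stonebridge 13, Pinehurst 3, Claybrook 4, Oakdale 4, Rivermont 9, Millford 3, Ashgrove 3 (sum 39, leaving 3 seats).
Remainders in descending order: Ashgrove 0.8572, Oakdale 0.6693, Stonebridge 0.5297, Millford 0.4420, Claybrook 0.2373, Pinehurst 0.1924, Rivermont 0.0721.
The surplus seats go to Ashgrove, Oakdale, Stonebridge.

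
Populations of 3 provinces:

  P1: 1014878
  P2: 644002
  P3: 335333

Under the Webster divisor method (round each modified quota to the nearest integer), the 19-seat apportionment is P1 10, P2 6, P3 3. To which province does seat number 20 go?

Priority for the next seat is population ÷ (current seats + 0.5).
Priorities: P1 96655.048, P2 99077.231, P3 95809.429.
Highest priority: P2.

P2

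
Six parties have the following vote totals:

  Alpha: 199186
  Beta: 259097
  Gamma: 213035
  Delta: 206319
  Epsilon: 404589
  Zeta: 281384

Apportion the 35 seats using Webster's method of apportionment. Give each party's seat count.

Standard divisor 1563610/35 ≈ 44674.571; standard quotas: Alpha 4.459, Beta 5.800, Gamma 4.769, Delta 4.618, Epsilon 9.056, Zeta 6.299.
Rounding to the nearest integer gives Alpha 4, Beta 6, Gamma 5, Delta 5, Epsilon 9, Zeta 6 — total 35, matching the house size, so no adjustment is needed.

Alpha=4, Beta=6, Gamma=5, Delta=5, Epsilon=9, Zeta=6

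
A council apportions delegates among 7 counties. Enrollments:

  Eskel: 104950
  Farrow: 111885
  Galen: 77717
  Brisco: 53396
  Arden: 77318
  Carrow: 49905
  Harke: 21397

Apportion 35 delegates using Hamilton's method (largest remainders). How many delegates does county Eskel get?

Standard divisor: 496568 ÷ 35 ≈ 14187.657.
Standard quotas: Eskel 7.3973, Farrow 7.8861, Galen 5.4778, Brisco 3.7636, Arden 5.4497, Carrow 3.5175, Harke 1.5081.
Lower quotas: Eskel 7, Farrow 7, Galen 5, Brisco 3, Arden 5, Carrow 3, Harke 1 (sum 31, leaving 4 seats).
Remainders in descending order: Farrow 0.8861, Brisco 0.7636, Carrow 0.5175, Harke 0.5081, Galen 0.4778, Arden 0.4497, Eskel 0.3973.
Largest remainders: Farrow, Brisco, Carrow, Harke receive the extra seats.
Eskel receives 7.

7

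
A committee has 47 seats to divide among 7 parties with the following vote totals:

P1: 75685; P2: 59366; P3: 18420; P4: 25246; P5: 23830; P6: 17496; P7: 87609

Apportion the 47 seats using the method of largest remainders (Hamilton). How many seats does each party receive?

P1: 11, P2: 9, P3: 3, P4: 4, P5: 4, P6: 3, P7: 13

Standard divisor: 307652 ÷ 47 ≈ 6545.787.
Standard quotas: P1 11.5624, P2 9.0693, P3 2.8140, P4 3.8568, P5 3.6405, P6 2.6729, P7 13.3840.
Lower quotas: P1 11, P2 9, P3 2, P4 3, P5 3, P6 2, P7 13 (sum 43, leaving 4 seats).
Remainders in descending order: P4 0.8568, P3 0.8140, P6 0.6729, P5 0.6405, P1 0.5624, P7 0.3840, P2 0.0693.
The surplus seats go to P4, P3, P6, P5.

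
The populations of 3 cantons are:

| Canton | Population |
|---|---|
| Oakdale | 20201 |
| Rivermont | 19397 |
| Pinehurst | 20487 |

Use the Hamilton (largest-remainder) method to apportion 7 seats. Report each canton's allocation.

Standard divisor: 60085 ÷ 7 ≈ 8583.571.
Standard quotas: Oakdale 2.3534, Rivermont 2.2598, Pinehurst 2.3868.
Lower quotas: Oakdale 2, Rivermont 2, Pinehurst 2 (sum 6, leaving 1 seat).
Remainders in descending order: Pinehurst 0.3868, Oakdale 0.3534, Rivermont 0.2598.
Largest remainder: Pinehurst receives the extra seat.

Oakdale=2, Rivermont=2, Pinehurst=3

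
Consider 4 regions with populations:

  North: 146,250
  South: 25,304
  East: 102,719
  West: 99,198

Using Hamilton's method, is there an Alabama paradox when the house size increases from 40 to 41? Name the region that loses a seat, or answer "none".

At 40 seats: North 16, South 3, East 11, West 10.
At 41 seats: North 16, South 3, East 11, West 11.
No region's allocation decreased.

none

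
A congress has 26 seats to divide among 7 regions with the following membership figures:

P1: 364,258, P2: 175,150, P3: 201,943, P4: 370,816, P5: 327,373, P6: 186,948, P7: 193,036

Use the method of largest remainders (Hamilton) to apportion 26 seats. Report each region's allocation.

P1: 5, P2: 2, P3: 3, P4: 5, P5: 5, P6: 3, P7: 3

The standard divisor is 1819524/26 ≈ 69981.692.
Standard quotas: P1 5.2050, P2 2.5028, P3 2.8857, P4 5.2988, P5 4.6780, P6 2.6714, P7 2.7584.
Lower quotas: P1 5, P2 2, P3 2, P4 5, P5 4, P6 2, P7 2 (sum 22, leaving 4 seats).
Remainders in descending order: P3 0.8857, P7 0.7584, P5 0.6780, P6 0.6714, P2 0.5028, P4 0.2988, P1 0.2050.
The surplus seats go to P3, P7, P5, P6.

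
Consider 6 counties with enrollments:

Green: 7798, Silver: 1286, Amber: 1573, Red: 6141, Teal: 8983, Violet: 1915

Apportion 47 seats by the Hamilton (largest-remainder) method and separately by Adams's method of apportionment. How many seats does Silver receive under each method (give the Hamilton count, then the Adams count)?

2 and 3

Hamilton: Green 13, Silver 2, Amber 3, Red 11, Teal 15, Violet 3.
Adams: Green 13, Silver 3, Amber 3, Red 10, Teal 15, Violet 3.
Silver gets 2 under Hamilton and 3 under Adams.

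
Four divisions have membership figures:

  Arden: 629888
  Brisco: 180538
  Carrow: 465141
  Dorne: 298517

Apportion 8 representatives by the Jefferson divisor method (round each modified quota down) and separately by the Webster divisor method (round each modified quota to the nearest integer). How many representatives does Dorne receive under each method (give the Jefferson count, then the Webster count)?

Jefferson: Arden 4, Brisco 1, Carrow 2, Dorne 1.
Webster: Arden 3, Brisco 1, Carrow 2, Dorne 2.
Dorne gets 1 under Jefferson and 2 under Webster.

1 and 2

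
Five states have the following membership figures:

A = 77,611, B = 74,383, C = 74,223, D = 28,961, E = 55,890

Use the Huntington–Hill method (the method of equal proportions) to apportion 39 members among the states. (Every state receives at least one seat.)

With divisor 8011: modified quotas A 9.688, B 9.285, C 9.265, D 3.615, E 6.977.
Geometric-mean thresholds: A √(9·10)=9.487, B √(9·10)=9.487, C √(9·10)=9.487, D √(3·4)=3.464, E √(6·7)=6.481.
Each quota rounded against its threshold gives A 10, B 9, C 9, D 4, E 7 (total 39).

A=10; B=9; C=9; D=4; E=7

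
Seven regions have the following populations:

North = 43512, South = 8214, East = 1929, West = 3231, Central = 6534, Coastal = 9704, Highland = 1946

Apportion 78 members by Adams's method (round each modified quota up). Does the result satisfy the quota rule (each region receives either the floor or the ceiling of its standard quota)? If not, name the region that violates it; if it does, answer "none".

North

Standard quotas: North 45.210, South 8.535, East 2.004, West 3.357, Central 6.789, Coastal 10.083, Highland 2.022.
Adams allocation: North 44, South 9, East 2, West 4, Central 7, Coastal 10, Highland 2.
North has quota 45.210 (lower 45, upper 46) but receives 44 — outside the quota interval.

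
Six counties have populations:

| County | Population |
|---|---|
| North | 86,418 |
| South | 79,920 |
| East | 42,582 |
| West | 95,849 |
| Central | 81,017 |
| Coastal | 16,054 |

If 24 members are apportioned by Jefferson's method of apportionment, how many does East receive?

Standard divisor 401840/24 ≈ 16743.333; standard quotas: North 5.161, South 4.773, East 2.543, West 5.725, Central 4.839, Coastal 0.959.
Rounding down gives 5, 4, 2, 5, 4, 0 = 20 seats, so the divisor must be adjusted.
With modified divisor 15200: modified quotas North 5.685, South 5.258, East 2.801, West 6.306, Central 5.330, Coastal 1.056.
Rounding down: North 5, South 5, East 2, West 6, Central 5, Coastal 1 (total 24).
East receives 2.

2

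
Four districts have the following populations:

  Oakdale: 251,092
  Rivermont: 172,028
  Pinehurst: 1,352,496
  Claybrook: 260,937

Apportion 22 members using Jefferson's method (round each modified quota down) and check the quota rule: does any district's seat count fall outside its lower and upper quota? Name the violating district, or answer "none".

Standard quotas: Oakdale 2.712, Rivermont 1.858, Pinehurst 14.610, Claybrook 2.819.
Jefferson allocation: Oakdale 2, Rivermont 2, Pinehurst 15, Claybrook 3.
Every allocation lies between the lower and upper quota.

none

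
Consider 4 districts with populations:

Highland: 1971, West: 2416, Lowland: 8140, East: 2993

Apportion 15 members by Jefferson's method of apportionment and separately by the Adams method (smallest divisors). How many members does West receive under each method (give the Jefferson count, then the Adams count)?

2 and 3

Jefferson: Highland 2, West 2, Lowland 8, East 3.
Adams: Highland 2, West 3, Lowland 7, East 3.
West gets 2 under Jefferson and 3 under Adams.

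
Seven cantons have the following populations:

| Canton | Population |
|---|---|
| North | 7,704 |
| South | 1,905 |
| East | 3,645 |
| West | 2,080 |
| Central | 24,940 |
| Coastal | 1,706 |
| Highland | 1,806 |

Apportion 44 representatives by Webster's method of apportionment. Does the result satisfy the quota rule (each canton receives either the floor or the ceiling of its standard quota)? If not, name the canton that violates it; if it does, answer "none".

Standard quotas: North 7.742, South 1.914, East 3.663, West 2.090, Central 25.062, Coastal 1.714, Highland 1.815.
Webster allocation: North 8, South 2, East 4, West 2, Central 24, Coastal 2, Highland 2.
Central has quota 25.062 (lower 25, upper 26) but receives 24 — outside the quota interval.

Central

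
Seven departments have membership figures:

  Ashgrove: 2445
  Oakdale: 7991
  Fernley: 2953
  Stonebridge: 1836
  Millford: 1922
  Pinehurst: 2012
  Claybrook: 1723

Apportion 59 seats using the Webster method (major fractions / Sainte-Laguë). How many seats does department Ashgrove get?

Standard divisor 20882/59 ≈ 353.932; standard quotas: Ashgrove 6.908, Oakdale 22.578, Fernley 8.343, Stonebridge 5.187, Millford 5.430, Pinehurst 5.685, Claybrook 4.868.
Rounding to the nearest integer gives Ashgrove 7, Oakdale 23, Fernley 8, Stonebridge 5, Millford 5, Pinehurst 6, Claybrook 5 — total 59, matching the house size, so no adjustment is needed.
Ashgrove receives 7.

7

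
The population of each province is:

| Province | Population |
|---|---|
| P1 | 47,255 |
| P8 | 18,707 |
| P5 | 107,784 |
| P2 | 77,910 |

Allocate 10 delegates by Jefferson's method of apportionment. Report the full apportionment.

Standard divisor 251656/10 ≈ 25165.6; standard quotas: P1 1.878, P8 0.743, P5 4.283, P2 3.096.
Rounding down gives 1, 0, 4, 3 = 8 seats, so the divisor must be adjusted.
With modified divisor 20500: modified quotas P1 2.305, P8 0.913, P5 5.258, P2 3.800.
Rounding down: P1 2, P8 0, P5 5, P2 3 (total 10).

P1 2; P8 0; P5 5; P2 3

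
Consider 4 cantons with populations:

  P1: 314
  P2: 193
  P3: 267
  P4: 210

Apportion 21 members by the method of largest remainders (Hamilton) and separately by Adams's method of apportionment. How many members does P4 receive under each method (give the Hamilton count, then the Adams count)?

4 and 5

Hamilton: P1 7, P2 4, P3 6, P4 4.
Adams: P1 6, P2 4, P3 6, P4 5.
P4 gets 4 under Hamilton and 5 under Adams.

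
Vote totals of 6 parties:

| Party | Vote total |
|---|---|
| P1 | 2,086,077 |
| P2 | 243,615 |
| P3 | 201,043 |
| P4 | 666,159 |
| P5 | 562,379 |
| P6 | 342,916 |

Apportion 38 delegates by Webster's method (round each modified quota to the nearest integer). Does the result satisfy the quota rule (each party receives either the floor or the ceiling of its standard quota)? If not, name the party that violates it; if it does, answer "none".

Standard quotas: P1 19.324, P2 2.257, P3 1.862, P4 6.171, P5 5.210, P6 3.177.
Webster allocation: P1 20, P2 2, P3 2, P4 6, P5 5, P6 3.
Every allocation lies between the lower and upper quota.

none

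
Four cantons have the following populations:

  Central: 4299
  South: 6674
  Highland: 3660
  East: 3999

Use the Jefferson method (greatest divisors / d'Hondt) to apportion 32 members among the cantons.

Central 7, South 12, Highland 6, East 7

Standard divisor 18632/32 ≈ 582.25; standard quotas: Central 7.383, South 11.462, Highland 6.286, East 6.868.
Rounding down gives 7, 11, 6, 6 = 30 seats, so the divisor must be adjusted.
With modified divisor 550: modified quotas Central 7.816, South 12.135, Highland 6.655, East 7.271.
Rounding down: Central 7, South 12, Highland 6, East 7 (total 32).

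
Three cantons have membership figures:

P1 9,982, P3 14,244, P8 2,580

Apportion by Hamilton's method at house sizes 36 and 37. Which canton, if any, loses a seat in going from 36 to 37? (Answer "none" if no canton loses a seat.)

P8

At 36 seats: P1 13, P3 19, P8 4.
At 37 seats: P1 14, P3 20, P8 3.
P8 drops from 4 to 3.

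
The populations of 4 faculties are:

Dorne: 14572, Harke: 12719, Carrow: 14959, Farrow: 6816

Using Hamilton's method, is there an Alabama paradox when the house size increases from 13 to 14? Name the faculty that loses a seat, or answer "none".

At 13 seats: Dorne 4, Harke 3, Carrow 4, Farrow 2.
At 14 seats: Dorne 4, Harke 4, Carrow 4, Farrow 2.
No faculty's allocation decreased.

none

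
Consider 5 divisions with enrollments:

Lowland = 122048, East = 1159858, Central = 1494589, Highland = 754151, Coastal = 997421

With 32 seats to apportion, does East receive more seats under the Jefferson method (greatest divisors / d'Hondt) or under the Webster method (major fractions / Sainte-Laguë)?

Jefferson

Jefferson: Lowland 0, East 9, Central 11, Highland 5, Coastal 7.
Webster: Lowland 1, East 8, Central 11, Highland 5, Coastal 7.
East gets 9 under Jefferson and 8 under Webster.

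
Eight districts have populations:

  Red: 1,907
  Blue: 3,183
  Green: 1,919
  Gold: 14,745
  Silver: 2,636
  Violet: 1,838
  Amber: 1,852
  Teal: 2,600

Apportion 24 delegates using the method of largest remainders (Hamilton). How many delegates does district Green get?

2

Total 30680; standard divisor 30680/24 ≈ 1278.333.
Standard quotas: Red 1.4918, Blue 2.4900, Green 1.5012, Gold 11.5346, Silver 2.0621, Violet 1.4378, Amber 1.4488, Teal 2.0339.
Lower quotas: Red 1, Blue 2, Green 1, Gold 11, Silver 2, Violet 1, Amber 1, Teal 2 (sum 21, leaving 3 seats).
Remainders in descending order: Gold 0.5346, Green 0.5012, Red 0.4918, Blue 0.4900, Amber 0.4488, Violet 0.4378, Silver 0.0621, Teal 0.0339.
Largest remainders: Gold, Green, Red receive the extra seats.
Green receives 2.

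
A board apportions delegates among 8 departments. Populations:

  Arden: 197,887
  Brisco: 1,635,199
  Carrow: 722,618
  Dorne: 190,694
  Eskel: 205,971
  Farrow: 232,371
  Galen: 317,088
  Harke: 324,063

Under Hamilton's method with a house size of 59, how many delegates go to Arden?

Standard divisor: 3825891 ÷ 59 ≈ 64845.61.
Standard quotas: Arden 3.0517, Brisco 25.2168, Carrow 11.1437, Dorne 2.9407, Eskel 3.1763, Farrow 3.5834, Galen 4.8899, Harke 4.9975.
Lower quotas: Arden 3, Brisco 25, Carrow 11, Dorne 2, Eskel 3, Farrow 3, Galen 4, Harke 4 (sum 55, leaving 4 seats).
Remainders in descending order: Harke 0.9975, Dorne 0.9407, Galen 0.8899, Farrow 0.5834, Brisco 0.2168, Eskel 0.1763, Carrow 0.1437, Arden 0.0517.
The surplus seats go to Harke, Dorne, Galen, Farrow.
Arden receives 3.

3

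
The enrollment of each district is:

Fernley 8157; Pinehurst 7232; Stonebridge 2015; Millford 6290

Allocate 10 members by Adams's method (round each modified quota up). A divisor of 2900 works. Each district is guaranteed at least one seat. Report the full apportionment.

Fernley 3, Pinehurst 3, Stonebridge 1, Millford 3

With modified divisor 2900: modified quotas Fernley 2.813, Pinehurst 2.494, Stonebridge 0.695, Millford 2.169.
Rounding up: Fernley 3, Pinehurst 3, Stonebridge 1, Millford 3 (total 10).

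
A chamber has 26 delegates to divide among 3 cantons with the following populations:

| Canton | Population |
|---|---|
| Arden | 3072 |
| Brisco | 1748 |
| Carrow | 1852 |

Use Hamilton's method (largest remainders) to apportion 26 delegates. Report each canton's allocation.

Total 6672; standard divisor 6672/26 ≈ 256.615.
Standard quotas: Arden 11.971, Brisco 6.812, Carrow 7.217.
Lower quotas: Arden 11, Brisco 6, Carrow 7 (sum 24, leaving 2 seats).
Remainders in descending order: Arden 0.971, Brisco 0.812, Carrow 0.217.
The surplus seats go to Arden, Brisco.

Arden=12, Brisco=7, Carrow=7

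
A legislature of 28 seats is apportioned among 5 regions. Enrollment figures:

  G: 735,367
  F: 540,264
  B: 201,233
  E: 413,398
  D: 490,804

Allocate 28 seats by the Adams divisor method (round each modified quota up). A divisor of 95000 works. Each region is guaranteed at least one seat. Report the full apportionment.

G 8, F 6, B 3, E 5, D 6

With modified divisor 95000: modified quotas G 7.741, F 5.687, B 2.118, E 4.352, D 5.166.
Rounding up: G 8, F 6, B 3, E 5, D 6 (total 28).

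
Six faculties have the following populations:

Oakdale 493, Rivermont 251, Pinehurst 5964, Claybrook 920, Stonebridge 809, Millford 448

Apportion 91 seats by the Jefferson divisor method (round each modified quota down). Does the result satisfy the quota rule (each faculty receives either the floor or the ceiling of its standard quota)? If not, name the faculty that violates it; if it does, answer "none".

Pinehurst

Standard quotas: Oakdale 5.049, Rivermont 2.571, Pinehurst 61.083, Claybrook 9.423, Stonebridge 8.286, Millford 4.588.
Jefferson allocation: Oakdale 5, Rivermont 2, Pinehurst 63, Claybrook 9, Stonebridge 8, Millford 4.
Pinehurst has quota 61.083 (lower 61, upper 62) but receives 63 — outside the quota interval.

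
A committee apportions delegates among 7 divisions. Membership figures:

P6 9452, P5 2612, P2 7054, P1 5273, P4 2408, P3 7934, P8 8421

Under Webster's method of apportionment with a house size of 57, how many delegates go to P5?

Standard divisor 43154/57 ≈ 757.088; standard quotas: P6 12.485, P5 3.450, P2 9.317, P1 6.965, P4 3.181, P3 10.480, P8 11.123.
Rounding to the nearest integer gives 12, 3, 9, 7, 3, 10, 11 = 55 seats, so the divisor must be adjusted.
With modified divisor 751: modified quotas P6 12.586, P5 3.478, P2 9.393, P1 7.021, P4 3.206, P3 10.565, P8 11.213.
Rounding to the nearest integer: P6 13, P5 3, P2 9, P1 7, P4 3, P3 11, P8 11 (total 57).
P5 receives 3.

3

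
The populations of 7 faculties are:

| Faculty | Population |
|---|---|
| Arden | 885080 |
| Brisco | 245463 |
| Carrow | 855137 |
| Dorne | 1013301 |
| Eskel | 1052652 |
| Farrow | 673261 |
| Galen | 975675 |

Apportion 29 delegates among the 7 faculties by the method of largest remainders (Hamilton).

Arden 5, Brisco 1, Carrow 4, Dorne 5, Eskel 5, Farrow 4, Galen 5

The standard divisor is 5700569/29 ≈ 196571.345.
Standard quotas: Arden 4.5026, Brisco 1.2487, Carrow 4.3503, Dorne 5.1549, Eskel 5.3551, Farrow 3.4250, Galen 4.9635.
Lower quotas: Arden 4, Brisco 1, Carrow 4, Dorne 5, Eskel 5, Farrow 3, Galen 4 (sum 26, leaving 3 seats).
Remainders in descending order: Galen 0.9635, Arden 0.5026, Farrow 0.4250, Eskel 0.3551, Carrow 0.3503, Brisco 0.2487, Dorne 0.1549.
The surplus seats go to Galen, Arden, Farrow.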